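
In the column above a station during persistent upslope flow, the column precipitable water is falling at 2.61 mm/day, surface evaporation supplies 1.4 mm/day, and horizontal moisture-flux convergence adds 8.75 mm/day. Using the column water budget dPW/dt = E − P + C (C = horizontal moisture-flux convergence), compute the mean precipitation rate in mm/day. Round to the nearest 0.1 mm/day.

dPW/dt = -2.61 mm/day.
P = E + C − dPW/dt = 1.4 + (8.75) − (-2.61) = 12.8 mm/day.

P ≈ 12.8 mm/day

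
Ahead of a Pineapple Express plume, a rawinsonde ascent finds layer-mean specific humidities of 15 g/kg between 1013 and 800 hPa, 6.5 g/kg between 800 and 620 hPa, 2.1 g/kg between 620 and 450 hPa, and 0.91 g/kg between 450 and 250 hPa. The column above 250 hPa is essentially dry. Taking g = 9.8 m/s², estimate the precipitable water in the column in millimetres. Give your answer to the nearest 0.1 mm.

PW ≈ 50.0 mm

Precipitable water is the column-integrated vapour mass per unit area: PW = (1/g) Σ q̄ Δp, with q in kg/kg and Δp in Pa (1 kg/m² of water = 1 mm).
Layer 1013–800 hPa: Δp = 213 hPa = 21300 Pa, q̄ = 0.015 kg/kg → 0.015 × 21300 / 9.8 = 32.60 mm
Layer 800–620 hPa: Δp = 180 hPa = 18000 Pa, q̄ = 0.0065 kg/kg → 0.0065 × 18000 / 9.8 = 11.94 mm
Layer 620–450 hPa: Δp = 170 hPa = 17000 Pa, q̄ = 0.0021 kg/kg → 0.0021 × 17000 / 9.8 = 3.64 mm
Layer 450–250 hPa: Δp = 200 hPa = 20000 Pa, q̄ = 0.00091 kg/kg → 0.00091 × 20000 / 9.8 = 1.86 mm
PW = 32.60 + 11.94 + 3.64 + 1.86 = 50.04 ≈ 50.0 mm.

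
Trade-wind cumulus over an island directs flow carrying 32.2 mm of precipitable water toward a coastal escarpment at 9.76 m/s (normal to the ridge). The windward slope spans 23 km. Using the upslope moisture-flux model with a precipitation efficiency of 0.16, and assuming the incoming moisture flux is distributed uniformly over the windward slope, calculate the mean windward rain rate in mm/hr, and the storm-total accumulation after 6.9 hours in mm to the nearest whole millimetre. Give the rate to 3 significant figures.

R ≈ 7.87 mm/hr; total ≈ 54 mm

Incoming column moisture flux per unit ridge length: F = V × PW = 9.76 × 32.2 = 314.272 mm·m/s.
Spread over the 23 km slope with efficiency ε = 0.16: R = ε·F/W = 0.16 × 314.272 / 23000 m = 2.186e-03 mm/s.
R = 2.186e-03 × 3600 = 7.87 mm/hr.
Over 6.9 h: total = 7.87 × 6.9 = 54.303 ≈ 54 mm.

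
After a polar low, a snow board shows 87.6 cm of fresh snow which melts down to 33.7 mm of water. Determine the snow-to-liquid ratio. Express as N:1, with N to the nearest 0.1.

Ratio = snow depth / SWE = 876 mm / 33.7 mm = 26.0, i.e. 26.0:1.

ratio ≈ 26.0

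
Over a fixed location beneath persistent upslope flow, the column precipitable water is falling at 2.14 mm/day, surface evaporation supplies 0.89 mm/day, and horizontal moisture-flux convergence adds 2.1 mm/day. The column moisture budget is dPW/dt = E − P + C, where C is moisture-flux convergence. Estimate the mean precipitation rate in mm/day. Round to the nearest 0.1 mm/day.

P ≈ 5.1 mm/day

dPW/dt = -2.14 mm/day.
P = E + C − dPW/dt = 0.89 + (2.1) − (-2.14) = 5.1 mm/day.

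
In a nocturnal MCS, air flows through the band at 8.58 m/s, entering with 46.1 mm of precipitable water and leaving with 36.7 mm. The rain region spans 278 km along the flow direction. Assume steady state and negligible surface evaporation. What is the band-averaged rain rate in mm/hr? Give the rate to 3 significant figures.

R ≈ 1.04 mm/hr

Column moisture flux per unit crosswind length is F = V × PW.
Inflow: F_in = 8.58 × 46.1 = 395.538 mm·m/s
Outflow: F_out = 8.58 × 36.7 = 314.886 mm·m/s
Steady-state rate R = (F_in − F_out)/L = (395.538 − 314.886) / 278000 m = 2.901e-04 mm/s.
R = 2.901e-04 × 3600 = 1.04 mm/hr.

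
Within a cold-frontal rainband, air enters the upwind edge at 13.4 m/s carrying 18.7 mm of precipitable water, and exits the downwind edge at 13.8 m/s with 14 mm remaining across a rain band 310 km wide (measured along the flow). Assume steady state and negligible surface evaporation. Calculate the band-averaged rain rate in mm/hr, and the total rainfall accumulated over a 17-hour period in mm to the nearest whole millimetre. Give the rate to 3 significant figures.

Column moisture flux per unit crosswind length is F = V × PW.
Inflow: F_in = 13.4 × 18.7 = 250.58 mm·m/s
Outflow: F_out = 13.8 × 14 = 193.2 mm·m/s
Steady-state rate R = (F_in − F_out)/L = (250.58 − 193.2) / 310000 m = 1.851e-04 mm/s.
R = 1.851e-04 × 3600 = 0.666 mm/hr.
Over 17 h: total = 0.666 × 17 = 11.322 ≈ 11 mm.

R ≈ 0.666 mm/hr; total ≈ 11 mm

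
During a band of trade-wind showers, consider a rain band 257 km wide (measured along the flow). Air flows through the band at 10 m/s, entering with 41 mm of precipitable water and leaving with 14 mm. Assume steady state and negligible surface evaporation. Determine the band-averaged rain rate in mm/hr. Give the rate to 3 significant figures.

R ≈ 3.78 mm/hr

Column moisture flux per unit crosswind length is F = V × PW.
Inflow: F_in = 10 × 41 = 410 mm·m/s
Outflow: F_out = 10 × 14 = 140 mm·m/s
Steady-state rate R = (F_in − F_out)/L = (410 − 140) / 257000 m = 1.051e-03 mm/s.
R = 1.051e-03 × 3600 = 3.78 mm/hr.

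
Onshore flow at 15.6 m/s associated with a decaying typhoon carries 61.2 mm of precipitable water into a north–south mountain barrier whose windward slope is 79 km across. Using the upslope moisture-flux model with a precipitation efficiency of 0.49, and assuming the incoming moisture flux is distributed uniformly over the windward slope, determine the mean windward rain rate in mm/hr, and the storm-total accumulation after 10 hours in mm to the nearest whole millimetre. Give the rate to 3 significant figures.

Incoming column moisture flux per unit ridge length: F = V × PW = 15.6 × 61.2 = 954.72 mm·m/s.
Spread over the 79 km slope with efficiency ε = 0.49: R = ε·F/W = 0.49 × 954.72 / 79000 m = 5.922e-03 mm/s.
R = 5.922e-03 × 3600 = 21.3 mm/hr.
Over 10 h: total = 21.3 × 10 = 213 mm.

R ≈ 21.3 mm/hr; total ≈ 213 mm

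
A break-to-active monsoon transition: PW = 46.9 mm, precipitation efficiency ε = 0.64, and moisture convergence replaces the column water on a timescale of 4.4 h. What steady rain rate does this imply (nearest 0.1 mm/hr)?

Each overturning extracts ε × PW = 0.64 × 46.9 = 30.016 mm.
Rate = ε·PW / τ = 30.016 / 4.4 h = 6.8 mm/hr.

R ≈ 6.8 mm/hr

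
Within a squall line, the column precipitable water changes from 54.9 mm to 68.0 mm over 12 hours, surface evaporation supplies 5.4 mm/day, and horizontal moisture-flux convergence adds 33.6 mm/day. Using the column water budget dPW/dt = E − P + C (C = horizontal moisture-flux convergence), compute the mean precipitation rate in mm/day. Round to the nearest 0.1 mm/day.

dPW/dt = (68.0 − 54.9) mm / (12/24 day) = +26.200 mm/day.
P = E + C − dPW/dt = 5.4 + (33.6) − (+26.200) = 12.8 mm/day.

P ≈ 12.8 mm/day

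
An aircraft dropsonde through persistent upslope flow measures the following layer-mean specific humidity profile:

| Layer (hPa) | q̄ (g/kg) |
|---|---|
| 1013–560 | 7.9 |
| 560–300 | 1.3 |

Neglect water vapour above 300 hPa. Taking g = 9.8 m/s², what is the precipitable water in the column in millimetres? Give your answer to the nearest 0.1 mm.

PW ≈ 40.0 mm

Precipitable water is the column-integrated vapour mass per unit area: PW = (1/g) Σ q̄ Δp, with q in kg/kg and Δp in Pa (1 kg/m² of water = 1 mm).
Layer 1013–560 hPa: Δp = 453 hPa = 45300 Pa, q̄ = 0.0079 kg/kg → 0.0079 × 45300 / 9.8 = 36.52 mm
Layer 560–300 hPa: Δp = 260 hPa = 26000 Pa, q̄ = 0.0013 kg/kg → 0.0013 × 26000 / 9.8 = 3.45 mm
PW = 36.52 + 3.45 = 39.97 ≈ 40.0 mm.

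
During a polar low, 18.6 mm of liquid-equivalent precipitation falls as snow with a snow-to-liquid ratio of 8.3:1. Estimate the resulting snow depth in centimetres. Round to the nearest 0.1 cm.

snow depth ≈ 15.4 cm

Snow depth = liquid × ratio = 18.6 mm × 8.3 = 154.38 mm = 15.4 cm.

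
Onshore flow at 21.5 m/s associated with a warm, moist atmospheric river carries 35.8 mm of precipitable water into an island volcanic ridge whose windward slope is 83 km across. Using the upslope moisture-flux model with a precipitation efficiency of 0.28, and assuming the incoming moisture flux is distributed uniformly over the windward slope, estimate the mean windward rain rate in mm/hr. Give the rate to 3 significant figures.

R ≈ 9.35 mm/hr

Incoming column moisture flux per unit ridge length: F = V × PW = 21.5 × 35.8 = 769.7 mm·m/s.
Spread over the 83 km slope with efficiency ε = 0.28: R = ε·F/W = 0.28 × 769.7 / 83000 m = 2.597e-03 mm/s.
R = 2.597e-03 × 3600 = 9.35 mm/hr.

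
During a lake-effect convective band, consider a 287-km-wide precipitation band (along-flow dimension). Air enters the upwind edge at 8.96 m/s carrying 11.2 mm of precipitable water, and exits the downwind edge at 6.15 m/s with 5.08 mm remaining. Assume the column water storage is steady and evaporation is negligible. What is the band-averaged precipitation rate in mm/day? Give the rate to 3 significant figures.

Column moisture flux per unit crosswind length is F = V × PW.
Inflow: F_in = 8.96 × 11.2 = 100.352 mm·m/s
Outflow: F_out = 6.15 × 5.08 = 31.242 mm·m/s
Steady-state rate R = (F_in − F_out)/L = (100.352 − 31.242) / 287000 m = 2.408e-04 mm/s.
R = 2.408e-04 × 3600 × 24 = 20.8 mm/day.

R ≈ 20.8 mm/day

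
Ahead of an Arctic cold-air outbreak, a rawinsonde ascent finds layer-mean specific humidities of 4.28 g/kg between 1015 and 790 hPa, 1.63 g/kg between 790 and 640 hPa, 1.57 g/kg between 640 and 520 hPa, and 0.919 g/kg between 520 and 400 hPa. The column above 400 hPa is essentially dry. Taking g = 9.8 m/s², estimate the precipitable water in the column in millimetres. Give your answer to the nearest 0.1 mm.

PW ≈ 15.4 mm

Precipitable water is the column-integrated vapour mass per unit area: PW = (1/g) Σ q̄ Δp, with q in kg/kg and Δp in Pa (1 kg/m² of water = 1 mm).
Layer 1015–790 hPa: Δp = 225 hPa = 22500 Pa, q̄ = 0.00428 kg/kg → 0.00428 × 22500 / 9.8 = 9.83 mm
Layer 790–640 hPa: Δp = 150 hPa = 15000 Pa, q̄ = 0.00163 kg/kg → 0.00163 × 15000 / 9.8 = 2.49 mm
Layer 640–520 hPa: Δp = 120 hPa = 12000 Pa, q̄ = 0.00157 kg/kg → 0.00157 × 12000 / 9.8 = 1.92 mm
Layer 520–400 hPa: Δp = 120 hPa = 12000 Pa, q̄ = 0.000919 kg/kg → 0.000919 × 12000 / 9.8 = 1.13 mm
PW = 9.83 + 2.49 + 1.92 + 1.13 = 15.37 ≈ 15.4 mm.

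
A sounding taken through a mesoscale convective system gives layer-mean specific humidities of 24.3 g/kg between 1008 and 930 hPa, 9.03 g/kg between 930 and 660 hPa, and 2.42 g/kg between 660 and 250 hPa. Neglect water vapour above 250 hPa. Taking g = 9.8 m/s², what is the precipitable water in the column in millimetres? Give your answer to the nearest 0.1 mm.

PW ≈ 54.3 mm

Precipitable water is the column-integrated vapour mass per unit area: PW = (1/g) Σ q̄ Δp, with q in kg/kg and Δp in Pa (1 kg/m² of water = 1 mm).
Layer 1008–930 hPa: Δp = 78 hPa = 7800 Pa, q̄ = 0.0243 kg/kg → 0.0243 × 7800 / 9.8 = 19.34 mm
Layer 930–660 hPa: Δp = 270 hPa = 27000 Pa, q̄ = 0.00903 kg/kg → 0.00903 × 27000 / 9.8 = 24.88 mm
Layer 660–250 hPa: Δp = 410 hPa = 41000 Pa, q̄ = 0.00242 kg/kg → 0.00242 × 41000 / 9.8 = 10.12 mm
PW = 19.34 + 24.88 + 10.12 = 54.34 ≈ 54.3 mm.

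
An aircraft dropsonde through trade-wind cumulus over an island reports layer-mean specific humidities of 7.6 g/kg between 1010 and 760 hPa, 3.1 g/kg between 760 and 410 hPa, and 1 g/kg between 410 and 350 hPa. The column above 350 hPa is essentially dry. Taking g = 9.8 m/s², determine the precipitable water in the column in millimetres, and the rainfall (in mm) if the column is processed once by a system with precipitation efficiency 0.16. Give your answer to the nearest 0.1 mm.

Precipitable water is the column-integrated vapour mass per unit area: PW = (1/g) Σ q̄ Δp, with q in kg/kg and Δp in Pa (1 kg/m² of water = 1 mm).
Layer 1010–760 hPa: Δp = 250 hPa = 25000 Pa, q̄ = 0.0076 kg/kg → 0.0076 × 25000 / 9.8 = 19.39 mm
Layer 760–410 hPa: Δp = 350 hPa = 35000 Pa, q̄ = 0.0031 kg/kg → 0.0031 × 35000 / 9.8 = 11.07 mm
Layer 410–350 hPa: Δp = 60 hPa = 6000 Pa, q̄ = 0.001 kg/kg → 0.001 × 6000 / 9.8 = 0.61 mm
PW = 19.39 + 11.07 + 0.61 = 31.07 ≈ 31.1 mm.
Rainfall = ε × PW = 0.16 × 31.1 = 5.0 mm.

PW ≈ 31.1 mm; rainfall ≈ 5.0 mm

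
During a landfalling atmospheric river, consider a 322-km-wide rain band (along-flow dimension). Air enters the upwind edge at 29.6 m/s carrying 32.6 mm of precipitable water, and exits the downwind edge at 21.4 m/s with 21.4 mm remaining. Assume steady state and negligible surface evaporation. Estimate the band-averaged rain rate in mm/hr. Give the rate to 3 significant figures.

R ≈ 5.67 mm/hr

Column moisture flux per unit crosswind length is F = V × PW.
Inflow: F_in = 29.6 × 32.6 = 964.96 mm·m/s
Outflow: F_out = 21.4 × 21.4 = 457.96 mm·m/s
Steady-state rate R = (F_in − F_out)/L = (964.96 − 457.96) / 322000 m = 1.575e-03 mm/s.
R = 1.575e-03 × 3600 = 5.67 mm/hr.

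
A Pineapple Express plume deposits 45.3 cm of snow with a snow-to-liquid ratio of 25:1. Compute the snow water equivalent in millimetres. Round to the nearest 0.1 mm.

SWE = snow depth / ratio = 45.3 cm / 25 = 1.812 cm = 18.1 mm.

SWE ≈ 18.1 mm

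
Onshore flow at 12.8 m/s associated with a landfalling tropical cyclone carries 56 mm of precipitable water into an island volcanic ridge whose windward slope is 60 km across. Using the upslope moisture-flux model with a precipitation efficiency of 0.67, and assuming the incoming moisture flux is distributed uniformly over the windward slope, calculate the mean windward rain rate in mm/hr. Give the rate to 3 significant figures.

Incoming column moisture flux per unit ridge length: F = V × PW = 12.8 × 56 = 716.8 mm·m/s.
Spread over the 60 km slope with efficiency ε = 0.67: R = ε·F/W = 0.67 × 716.8 / 60000 m = 8.004e-03 mm/s.
R = 8.004e-03 × 3600 = 28.8 mm/hr.

R ≈ 28.8 mm/hr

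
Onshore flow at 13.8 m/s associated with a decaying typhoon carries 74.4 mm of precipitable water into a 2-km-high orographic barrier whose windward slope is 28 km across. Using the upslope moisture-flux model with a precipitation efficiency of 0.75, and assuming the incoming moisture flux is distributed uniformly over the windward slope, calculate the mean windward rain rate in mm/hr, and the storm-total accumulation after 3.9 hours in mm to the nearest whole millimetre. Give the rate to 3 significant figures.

Incoming column moisture flux per unit ridge length: F = V × PW = 13.8 × 74.4 = 1026.72 mm·m/s.
Spread over the 28 km slope with efficiency ε = 0.75: R = ε·F/W = 0.75 × 1026.72 / 28000 m = 2.750e-02 mm/s.
R = 2.750e-02 × 3600 = 99.0 mm/hr.
Over 3.9 h: total = 99.0 × 3.9 = 386.1 ≈ 386 mm.

R ≈ 99.0 mm/hr; total ≈ 386 mm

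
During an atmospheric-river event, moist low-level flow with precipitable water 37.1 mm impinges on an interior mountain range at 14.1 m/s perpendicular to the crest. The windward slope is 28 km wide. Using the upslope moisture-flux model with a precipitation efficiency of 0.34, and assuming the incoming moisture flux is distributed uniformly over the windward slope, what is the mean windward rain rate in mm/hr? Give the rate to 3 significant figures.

R ≈ 22.9 mm/hr

Incoming column moisture flux per unit ridge length: F = V × PW = 14.1 × 37.1 = 523.11 mm·m/s.
Spread over the 28 km slope with efficiency ε = 0.34: R = ε·F/W = 0.34 × 523.11 / 28000 m = 6.352e-03 mm/s.
R = 6.352e-03 × 3600 = 22.9 mm/hr.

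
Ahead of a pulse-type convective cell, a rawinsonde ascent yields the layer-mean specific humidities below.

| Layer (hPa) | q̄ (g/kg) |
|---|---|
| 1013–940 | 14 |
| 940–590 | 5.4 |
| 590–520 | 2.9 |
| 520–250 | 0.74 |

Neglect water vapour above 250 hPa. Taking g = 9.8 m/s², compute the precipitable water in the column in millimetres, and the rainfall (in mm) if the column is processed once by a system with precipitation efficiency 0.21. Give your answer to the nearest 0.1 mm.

Precipitable water is the column-integrated vapour mass per unit area: PW = (1/g) Σ q̄ Δp, with q in kg/kg and Δp in Pa (1 kg/m² of water = 1 mm).
Layer 1013–940 hPa: Δp = 73 hPa = 7300 Pa, q̄ = 0.014 kg/kg → 0.014 × 7300 / 9.8 = 10.43 mm
Layer 940–590 hPa: Δp = 350 hPa = 35000 Pa, q̄ = 0.0054 kg/kg → 0.0054 × 35000 / 9.8 = 19.29 mm
Layer 590–520 hPa: Δp = 70 hPa = 7000 Pa, q̄ = 0.0029 kg/kg → 0.0029 × 7000 / 9.8 = 2.07 mm
Layer 520–250 hPa: Δp = 270 hPa = 27000 Pa, q̄ = 0.00074 kg/kg → 0.00074 × 27000 / 9.8 = 2.04 mm
PW = 10.43 + 19.29 + 2.07 + 2.04 = 33.83 ≈ 33.8 mm.
Rainfall = ε × PW = 0.21 × 33.8 = 7.1 mm.

PW ≈ 33.8 mm; rainfall ≈ 7.1 mm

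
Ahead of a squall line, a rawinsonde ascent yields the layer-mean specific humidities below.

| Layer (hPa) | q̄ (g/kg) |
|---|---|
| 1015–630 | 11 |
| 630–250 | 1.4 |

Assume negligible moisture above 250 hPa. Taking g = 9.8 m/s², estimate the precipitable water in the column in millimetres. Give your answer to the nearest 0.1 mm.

Precipitable water is the column-integrated vapour mass per unit area: PW = (1/g) Σ q̄ Δp, with q in kg/kg and Δp in Pa (1 kg/m² of water = 1 mm).
Layer 1015–630 hPa: Δp = 385 hPa = 38500 Pa, q̄ = 0.011 kg/kg → 0.011 × 38500 / 9.8 = 43.21 mm
Layer 630–250 hPa: Δp = 380 hPa = 38000 Pa, q̄ = 0.0014 kg/kg → 0.0014 × 38000 / 9.8 = 5.43 mm
PW = 43.21 + 5.43 = 48.64 ≈ 48.6 mm.

PW ≈ 48.6 mm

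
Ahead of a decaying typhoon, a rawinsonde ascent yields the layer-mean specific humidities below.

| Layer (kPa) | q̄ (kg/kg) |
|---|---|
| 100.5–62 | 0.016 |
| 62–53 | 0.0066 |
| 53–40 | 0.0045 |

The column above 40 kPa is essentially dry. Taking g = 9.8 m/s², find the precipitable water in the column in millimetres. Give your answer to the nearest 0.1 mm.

PW ≈ 74.9 mm

Precipitable water is the column-integrated vapour mass per unit area: PW = (1/g) Σ q̄ Δp, with q in kg/kg and Δp in Pa (1 kg/m² of water = 1 mm).
Layer 100.5–62 kPa: Δp = 385 hPa = 38500 Pa, q̄ = 0.016 kg/kg → 0.016 × 38500 / 9.8 = 62.86 mm
Layer 62–53 kPa: Δp = 90 hPa = 9000 Pa, q̄ = 0.0066 kg/kg → 0.0066 × 9000 / 9.8 = 6.06 mm
Layer 53–40 kPa: Δp = 130 hPa = 13000 Pa, q̄ = 0.0045 kg/kg → 0.0045 × 13000 / 9.8 = 5.97 mm
PW = 62.86 + 6.06 + 5.97 = 74.89 ≈ 74.9 mm.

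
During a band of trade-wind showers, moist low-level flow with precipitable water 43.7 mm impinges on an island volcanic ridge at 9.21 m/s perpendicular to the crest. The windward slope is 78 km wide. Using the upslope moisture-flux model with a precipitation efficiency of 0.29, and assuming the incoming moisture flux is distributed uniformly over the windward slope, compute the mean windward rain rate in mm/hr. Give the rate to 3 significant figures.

R ≈ 5.39 mm/hr

Incoming column moisture flux per unit ridge length: F = V × PW = 9.21 × 43.7 = 402.477 mm·m/s.
Spread over the 78 km slope with efficiency ε = 0.29: R = ε·F/W = 0.29 × 402.477 / 78000 m = 1.496e-03 mm/s.
R = 1.496e-03 × 3600 = 5.39 mm/hr.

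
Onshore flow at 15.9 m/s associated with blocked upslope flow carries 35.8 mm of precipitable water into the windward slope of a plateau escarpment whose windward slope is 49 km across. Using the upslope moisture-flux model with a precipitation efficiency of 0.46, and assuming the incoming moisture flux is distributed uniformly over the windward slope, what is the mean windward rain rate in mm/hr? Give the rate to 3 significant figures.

Incoming column moisture flux per unit ridge length: F = V × PW = 15.9 × 35.8 = 569.22 mm·m/s.
Spread over the 49 km slope with efficiency ε = 0.46: R = ε·F/W = 0.46 × 569.22 / 49000 m = 5.344e-03 mm/s.
R = 5.344e-03 × 3600 = 19.2 mm/hr.

R ≈ 19.2 mm/hr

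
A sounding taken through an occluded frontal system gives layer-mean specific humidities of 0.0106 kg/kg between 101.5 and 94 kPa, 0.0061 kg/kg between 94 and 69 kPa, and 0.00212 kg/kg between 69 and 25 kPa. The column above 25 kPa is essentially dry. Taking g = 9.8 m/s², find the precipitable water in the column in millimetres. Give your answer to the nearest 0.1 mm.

PW ≈ 33.2 mm

Precipitable water is the column-integrated vapour mass per unit area: PW = (1/g) Σ q̄ Δp, with q in kg/kg and Δp in Pa (1 kg/m² of water = 1 mm).
Layer 101.5–94 kPa: Δp = 75 hPa = 7500 Pa, q̄ = 0.0106 kg/kg → 0.0106 × 7500 / 9.8 = 8.11 mm
Layer 94–69 kPa: Δp = 250 hPa = 25000 Pa, q̄ = 0.0061 kg/kg → 0.0061 × 25000 / 9.8 = 15.56 mm
Layer 69–25 kPa: Δp = 440 hPa = 44000 Pa, q̄ = 0.00212 kg/kg → 0.00212 × 44000 / 9.8 = 9.52 mm
PW = 8.11 + 15.56 + 9.52 = 33.19 ≈ 33.2 mm.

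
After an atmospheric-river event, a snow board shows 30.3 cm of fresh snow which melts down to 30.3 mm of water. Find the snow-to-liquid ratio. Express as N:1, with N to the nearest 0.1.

ratio ≈ 10.0

Ratio = snow depth / SWE = 303 mm / 30.3 mm = 10.0, i.e. 10.0:1.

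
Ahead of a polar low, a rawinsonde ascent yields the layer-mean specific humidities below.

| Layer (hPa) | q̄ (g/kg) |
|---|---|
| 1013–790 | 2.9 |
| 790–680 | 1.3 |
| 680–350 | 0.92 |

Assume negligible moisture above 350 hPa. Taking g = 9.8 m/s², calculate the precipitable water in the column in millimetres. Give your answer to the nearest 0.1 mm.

Precipitable water is the column-integrated vapour mass per unit area: PW = (1/g) Σ q̄ Δp, with q in kg/kg and Δp in Pa (1 kg/m² of water = 1 mm).
Layer 1013–790 hPa: Δp = 223 hPa = 22300 Pa, q̄ = 0.0029 kg/kg → 0.0029 × 22300 / 9.8 = 6.60 mm
Layer 790–680 hPa: Δp = 110 hPa = 11000 Pa, q̄ = 0.0013 kg/kg → 0.0013 × 11000 / 9.8 = 1.46 mm
Layer 680–350 hPa: Δp = 330 hPa = 33000 Pa, q̄ = 0.00092 kg/kg → 0.00092 × 33000 / 9.8 = 3.10 mm
PW = 6.60 + 1.46 + 3.10 = 11.16 ≈ 11.2 mm.

PW ≈ 11.2 mm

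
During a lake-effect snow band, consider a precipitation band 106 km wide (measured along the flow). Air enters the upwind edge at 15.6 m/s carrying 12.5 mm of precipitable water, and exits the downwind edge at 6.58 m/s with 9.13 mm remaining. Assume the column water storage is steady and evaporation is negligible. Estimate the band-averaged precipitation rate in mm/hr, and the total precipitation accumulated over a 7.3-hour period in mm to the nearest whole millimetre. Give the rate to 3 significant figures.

R ≈ 4.58 mm/hr; total ≈ 33 mm

Column moisture flux per unit crosswind length is F = V × PW.
Inflow: F_in = 15.6 × 12.5 = 195 mm·m/s
Outflow: F_out = 6.58 × 9.13 = 60.0754 mm·m/s
Steady-state rate R = (F_in − F_out)/L = (195 − 60.0754) / 106000 m = 1.273e-03 mm/s.
R = 1.273e-03 × 3600 = 4.58 mm/hr.
Over 7.3 h: total = 4.58 × 7.3 = 33.434 ≈ 33 mm.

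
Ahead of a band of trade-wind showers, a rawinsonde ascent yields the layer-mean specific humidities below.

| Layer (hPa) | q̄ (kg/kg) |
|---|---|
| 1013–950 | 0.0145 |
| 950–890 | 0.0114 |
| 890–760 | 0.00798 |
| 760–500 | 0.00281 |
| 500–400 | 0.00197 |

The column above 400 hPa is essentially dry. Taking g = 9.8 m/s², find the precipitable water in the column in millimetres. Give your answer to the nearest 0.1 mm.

PW ≈ 36.4 mm

Precipitable water is the column-integrated vapour mass per unit area: PW = (1/g) Σ q̄ Δp, with q in kg/kg and Δp in Pa (1 kg/m² of water = 1 mm).
Layer 1013–950 hPa: Δp = 63 hPa = 6300 Pa, q̄ = 0.0145 kg/kg → 0.0145 × 6300 / 9.8 = 9.32 mm
Layer 950–890 hPa: Δp = 60 hPa = 6000 Pa, q̄ = 0.0114 kg/kg → 0.0114 × 6000 / 9.8 = 6.98 mm
Layer 890–760 hPa: Δp = 130 hPa = 13000 Pa, q̄ = 0.00798 kg/kg → 0.00798 × 13000 / 9.8 = 10.59 mm
Layer 760–500 hPa: Δp = 260 hPa = 26000 Pa, q̄ = 0.00281 kg/kg → 0.00281 × 26000 / 9.8 = 7.46 mm
Layer 500–400 hPa: Δp = 100 hPa = 10000 Pa, q̄ = 0.00197 kg/kg → 0.00197 × 10000 / 9.8 = 2.01 mm
PW = 9.32 + 6.98 + 10.59 + 7.46 + 2.01 = 36.36 ≈ 36.4 mm.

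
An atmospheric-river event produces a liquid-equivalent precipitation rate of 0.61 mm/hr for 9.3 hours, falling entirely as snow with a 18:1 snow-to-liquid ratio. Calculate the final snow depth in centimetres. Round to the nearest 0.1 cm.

Liquid-equivalent depth = 0.61 × 9.3 = 5.673 mm.
Snow depth = 5.673 mm × 18 = 102.114 mm = 10.2 cm.

snow depth ≈ 10.2 cm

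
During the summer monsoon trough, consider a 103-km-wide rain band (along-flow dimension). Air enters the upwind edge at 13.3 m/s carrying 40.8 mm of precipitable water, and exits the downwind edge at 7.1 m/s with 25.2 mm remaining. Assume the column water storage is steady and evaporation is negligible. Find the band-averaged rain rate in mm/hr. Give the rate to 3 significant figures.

Column moisture flux per unit crosswind length is F = V × PW.
Inflow: F_in = 13.3 × 40.8 = 542.64 mm·m/s
Outflow: F_out = 7.1 × 25.2 = 178.92 mm·m/s
Steady-state rate R = (F_in − F_out)/L = (542.64 − 178.92) / 103000 m = 3.531e-03 mm/s.
R = 3.531e-03 × 3600 = 12.7 mm/hr.

R ≈ 12.7 mm/hr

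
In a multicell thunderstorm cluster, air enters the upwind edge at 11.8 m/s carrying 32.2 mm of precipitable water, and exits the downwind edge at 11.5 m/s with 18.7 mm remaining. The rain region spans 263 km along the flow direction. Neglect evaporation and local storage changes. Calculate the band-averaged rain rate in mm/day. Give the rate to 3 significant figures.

Column moisture flux per unit crosswind length is F = V × PW.
Inflow: F_in = 11.8 × 32.2 = 379.96 mm·m/s
Outflow: F_out = 11.5 × 18.7 = 215.05 mm·m/s
Steady-state rate R = (F_in − F_out)/L = (379.96 − 215.05) / 263000 m = 6.270e-04 mm/s.
R = 6.270e-04 × 3600 × 24 = 54.2 mm/day.

R ≈ 54.2 mm/day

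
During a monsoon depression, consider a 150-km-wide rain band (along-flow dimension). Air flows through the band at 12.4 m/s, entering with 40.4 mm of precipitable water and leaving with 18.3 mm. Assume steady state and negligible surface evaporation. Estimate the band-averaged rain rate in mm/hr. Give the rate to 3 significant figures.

R ≈ 6.58 mm/hr

Column moisture flux per unit crosswind length is F = V × PW.
Inflow: F_in = 12.4 × 40.4 = 500.96 mm·m/s
Outflow: F_out = 12.4 × 18.3 = 226.92 mm·m/s
Steady-state rate R = (F_in − F_out)/L = (500.96 − 226.92) / 150000 m = 1.827e-03 mm/s.
R = 1.827e-03 × 3600 = 6.58 mm/hr.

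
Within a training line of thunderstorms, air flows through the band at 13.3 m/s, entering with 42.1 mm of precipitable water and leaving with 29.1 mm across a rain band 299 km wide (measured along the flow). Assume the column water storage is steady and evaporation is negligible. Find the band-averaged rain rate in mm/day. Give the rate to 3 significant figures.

R ≈ 50.0 mm/day

Column moisture flux per unit crosswind length is F = V × PW.
Inflow: F_in = 13.3 × 42.1 = 559.93 mm·m/s
Outflow: F_out = 13.3 × 29.1 = 387.03 mm·m/s
Steady-state rate R = (F_in − F_out)/L = (559.93 − 387.03) / 299000 m = 5.783e-04 mm/s.
R = 5.783e-04 × 3600 × 24 = 50.0 mm/day.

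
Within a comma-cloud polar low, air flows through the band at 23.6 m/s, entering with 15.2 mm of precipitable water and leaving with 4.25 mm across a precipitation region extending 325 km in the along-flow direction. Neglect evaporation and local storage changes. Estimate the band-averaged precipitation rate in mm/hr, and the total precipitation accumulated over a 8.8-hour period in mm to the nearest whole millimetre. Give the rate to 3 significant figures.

R ≈ 2.86 mm/hr; total ≈ 25 mm

Column moisture flux per unit crosswind length is F = V × PW.
Inflow: F_in = 23.6 × 15.2 = 358.72 mm·m/s
Outflow: F_out = 23.6 × 4.25 = 100.3 mm·m/s
Steady-state rate R = (F_in − F_out)/L = (358.72 − 100.3) / 325000 m = 7.951e-04 mm/s.
R = 7.951e-04 × 3600 = 2.86 mm/hr.
Over 8.8 h: total = 2.86 × 8.8 = 25.168 ≈ 25 mm.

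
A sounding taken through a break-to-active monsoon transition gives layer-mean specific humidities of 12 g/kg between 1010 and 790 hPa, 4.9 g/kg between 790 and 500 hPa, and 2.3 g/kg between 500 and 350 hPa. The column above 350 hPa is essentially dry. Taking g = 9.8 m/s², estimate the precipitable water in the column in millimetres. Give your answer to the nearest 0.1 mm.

Precipitable water is the column-integrated vapour mass per unit area: PW = (1/g) Σ q̄ Δp, with q in kg/kg and Δp in Pa (1 kg/m² of water = 1 mm).
Layer 1010–790 hPa: Δp = 220 hPa = 22000 Pa, q̄ = 0.012 kg/kg → 0.012 × 22000 / 9.8 = 26.94 mm
Layer 790–500 hPa: Δp = 290 hPa = 29000 Pa, q̄ = 0.0049 kg/kg → 0.0049 × 29000 / 9.8 = 14.50 mm
Layer 500–350 hPa: Δp = 150 hPa = 15000 Pa, q̄ = 0.0023 kg/kg → 0.0023 × 15000 / 9.8 = 3.52 mm
PW = 26.94 + 14.50 + 3.52 = 44.96 ≈ 45.0 mm.

PW ≈ 45.0 mm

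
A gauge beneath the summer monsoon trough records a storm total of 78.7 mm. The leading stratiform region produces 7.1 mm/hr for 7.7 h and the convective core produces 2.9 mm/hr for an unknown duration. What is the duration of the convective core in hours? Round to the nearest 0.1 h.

duration ≈ 8.3 h

Known phases: 7.1 × 7.7 = 54.67 mm.
Remaining depth = 78.7 − 54.67 = 24.03 mm.
Duration = 24.03 / 2.9 = 8.3 h.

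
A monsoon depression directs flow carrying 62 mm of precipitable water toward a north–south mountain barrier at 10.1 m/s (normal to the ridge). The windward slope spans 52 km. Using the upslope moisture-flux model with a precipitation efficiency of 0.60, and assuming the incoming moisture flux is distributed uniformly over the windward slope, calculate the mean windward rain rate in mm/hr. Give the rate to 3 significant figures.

Incoming column moisture flux per unit ridge length: F = V × PW = 10.1 × 62 = 626.2 mm·m/s.
Spread over the 52 km slope with efficiency ε = 0.60: R = ε·F/W = 0.60 × 626.2 / 52000 m = 7.225e-03 mm/s.
R = 7.225e-03 × 3600 = 26.0 mm/hr.

R ≈ 26.0 mm/hr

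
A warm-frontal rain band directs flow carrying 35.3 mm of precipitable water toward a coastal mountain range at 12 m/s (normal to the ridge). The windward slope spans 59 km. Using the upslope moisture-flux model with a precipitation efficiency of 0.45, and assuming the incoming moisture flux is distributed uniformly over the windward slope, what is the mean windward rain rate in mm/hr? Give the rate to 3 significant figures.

Incoming column moisture flux per unit ridge length: F = V × PW = 12 × 35.3 = 423.6 mm·m/s.
Spread over the 59 km slope with efficiency ε = 0.45: R = ε·F/W = 0.45 × 423.6 / 59000 m = 3.231e-03 mm/s.
R = 3.231e-03 × 3600 = 11.6 mm/hr.

R ≈ 11.6 mm/hr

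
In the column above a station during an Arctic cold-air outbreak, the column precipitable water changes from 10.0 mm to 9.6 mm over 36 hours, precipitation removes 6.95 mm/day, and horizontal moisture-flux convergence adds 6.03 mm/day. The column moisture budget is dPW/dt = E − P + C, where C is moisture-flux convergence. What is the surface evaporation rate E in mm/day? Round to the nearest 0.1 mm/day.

dPW/dt = (9.6 − 10.0) mm / (36/24 day) = -0.267 mm/day.
E = dPW/dt + P − C = (-0.267) + 6.95 − (6.03) = 0.7 mm/day.

E ≈ 0.7 mm/day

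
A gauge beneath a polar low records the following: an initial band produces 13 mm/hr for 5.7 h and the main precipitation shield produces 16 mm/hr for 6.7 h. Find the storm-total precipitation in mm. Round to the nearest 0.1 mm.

Total = Σ Rᵢ Δtᵢ = 13 × 5.7 + 16 × 6.7
      = 74.1 + 107.2 = 181.3 mm.

total ≈ 181.3 mm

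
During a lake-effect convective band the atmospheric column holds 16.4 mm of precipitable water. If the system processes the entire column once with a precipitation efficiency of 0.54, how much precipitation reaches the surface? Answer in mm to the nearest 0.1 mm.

precipitation ≈ 8.9 mm

Precipitation = ε × PW = 0.54 × 16.4 = 8.9 mm.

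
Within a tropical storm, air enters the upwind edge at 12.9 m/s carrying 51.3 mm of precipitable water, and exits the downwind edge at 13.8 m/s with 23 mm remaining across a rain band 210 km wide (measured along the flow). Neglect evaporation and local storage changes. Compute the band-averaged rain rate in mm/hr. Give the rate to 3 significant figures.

R ≈ 5.90 mm/hr

Column moisture flux per unit crosswind length is F = V × PW.
Inflow: F_in = 12.9 × 51.3 = 661.77 mm·m/s
Outflow: F_out = 13.8 × 23 = 317.4 mm·m/s
Steady-state rate R = (F_in − F_out)/L = (661.77 − 317.4) / 210000 m = 1.640e-03 mm/s.
R = 1.640e-03 × 3600 = 5.90 mm/hr.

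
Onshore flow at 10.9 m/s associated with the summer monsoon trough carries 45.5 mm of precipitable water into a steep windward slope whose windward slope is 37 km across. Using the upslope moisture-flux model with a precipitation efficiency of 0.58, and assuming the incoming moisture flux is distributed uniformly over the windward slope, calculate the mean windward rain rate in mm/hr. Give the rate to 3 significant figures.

Incoming column moisture flux per unit ridge length: F = V × PW = 10.9 × 45.5 = 495.95 mm·m/s.
Spread over the 37 km slope with efficiency ε = 0.58: R = ε·F/W = 0.58 × 495.95 / 37000 m = 7.774e-03 mm/s.
R = 7.774e-03 × 3600 = 28.0 mm/hr.

R ≈ 28.0 mm/hr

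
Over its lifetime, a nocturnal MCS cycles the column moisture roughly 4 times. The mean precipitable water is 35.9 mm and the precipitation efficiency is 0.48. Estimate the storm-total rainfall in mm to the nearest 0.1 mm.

rainfall ≈ 68.9 mm

Each cycle deposits ε × PW = 0.48 × 35.9 = 17.232 mm.
Over 4 cycles: 4 × 17.232 = 68.9 mm.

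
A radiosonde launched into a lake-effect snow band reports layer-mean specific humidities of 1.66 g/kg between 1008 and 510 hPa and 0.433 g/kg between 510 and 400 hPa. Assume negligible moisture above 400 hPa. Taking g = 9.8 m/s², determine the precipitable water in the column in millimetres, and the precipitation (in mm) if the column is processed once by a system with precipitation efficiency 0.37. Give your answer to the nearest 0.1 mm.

PW ≈ 8.9 mm; precipitation ≈ 3.3 mm

Precipitable water is the column-integrated vapour mass per unit area: PW = (1/g) Σ q̄ Δp, with q in kg/kg and Δp in Pa (1 kg/m² of water = 1 mm).
Layer 1008–510 hPa: Δp = 498 hPa = 49800 Pa, q̄ = 0.00166 kg/kg → 0.00166 × 49800 / 9.8 = 8.44 mm
Layer 510–400 hPa: Δp = 110 hPa = 11000 Pa, q̄ = 0.000433 kg/kg → 0.000433 × 11000 / 9.8 = 0.49 mm
PW = 8.44 + 0.49 = 8.93 ≈ 8.9 mm.
Precipitation = ε × PW = 0.37 × 8.9 = 3.3 mm.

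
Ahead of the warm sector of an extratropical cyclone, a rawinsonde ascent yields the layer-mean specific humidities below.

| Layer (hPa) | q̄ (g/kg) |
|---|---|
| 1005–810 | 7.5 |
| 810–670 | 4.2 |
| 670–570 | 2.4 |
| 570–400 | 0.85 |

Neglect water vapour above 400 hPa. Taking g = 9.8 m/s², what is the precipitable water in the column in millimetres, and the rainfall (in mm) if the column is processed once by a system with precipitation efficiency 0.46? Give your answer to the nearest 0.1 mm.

Precipitable water is the column-integrated vapour mass per unit area: PW = (1/g) Σ q̄ Δp, with q in kg/kg and Δp in Pa (1 kg/m² of water = 1 mm).
Layer 1005–810 hPa: Δp = 195 hPa = 19500 Pa, q̄ = 0.0075 kg/kg → 0.0075 × 19500 / 9.8 = 14.92 mm
Layer 810–670 hPa: Δp = 140 hPa = 14000 Pa, q̄ = 0.0042 kg/kg → 0.0042 × 14000 / 9.8 = 6.00 mm
Layer 670–570 hPa: Δp = 100 hPa = 10000 Pa, q̄ = 0.0024 kg/kg → 0.0024 × 10000 / 9.8 = 2.45 mm
Layer 570–400 hPa: Δp = 170 hPa = 17000 Pa, q̄ = 0.00085 kg/kg → 0.00085 × 17000 / 9.8 = 1.47 mm
PW = 14.92 + 6.00 + 2.45 + 1.47 = 24.84 ≈ 24.8 mm.
Rainfall = ε × PW = 0.46 × 24.8 = 11.4 mm.

PW ≈ 24.8 mm; rainfall ≈ 11.4 mm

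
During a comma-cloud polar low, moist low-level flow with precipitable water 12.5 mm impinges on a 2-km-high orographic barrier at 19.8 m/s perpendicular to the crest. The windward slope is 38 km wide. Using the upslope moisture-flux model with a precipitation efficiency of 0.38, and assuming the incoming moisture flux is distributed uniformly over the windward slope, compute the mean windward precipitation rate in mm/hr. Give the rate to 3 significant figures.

R ≈ 8.91 mm/hr

Incoming column moisture flux per unit ridge length: F = V × PW = 19.8 × 12.5 = 247.5 mm·m/s.
Spread over the 38 km slope with efficiency ε = 0.38: R = ε·F/W = 0.38 × 247.5 / 38000 m = 2.475e-03 mm/s.
R = 2.475e-03 × 3600 = 8.91 mm/hr.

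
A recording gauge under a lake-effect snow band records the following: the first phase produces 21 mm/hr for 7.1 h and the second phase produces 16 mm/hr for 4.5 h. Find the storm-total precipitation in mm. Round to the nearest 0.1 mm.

Total = Σ Rᵢ Δtᵢ = 21 × 7.1 + 16 × 4.5
      = 149.1 + 72 = 221.1 mm.

total ≈ 221.1 mm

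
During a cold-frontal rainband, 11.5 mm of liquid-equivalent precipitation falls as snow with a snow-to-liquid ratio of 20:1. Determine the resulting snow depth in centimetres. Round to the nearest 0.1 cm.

snow depth ≈ 23.0 cm

Snow depth = liquid × ratio = 11.5 mm × 20 = 230 mm = 23.0 cm.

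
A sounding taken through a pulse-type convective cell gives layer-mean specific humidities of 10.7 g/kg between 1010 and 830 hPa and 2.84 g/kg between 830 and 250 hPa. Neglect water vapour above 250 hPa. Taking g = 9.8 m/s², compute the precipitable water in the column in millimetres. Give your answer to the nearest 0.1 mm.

PW ≈ 36.5 mm

Precipitable water is the column-integrated vapour mass per unit area: PW = (1/g) Σ q̄ Δp, with q in kg/kg and Δp in Pa (1 kg/m² of water = 1 mm).
Layer 1010–830 hPa: Δp = 180 hPa = 18000 Pa, q̄ = 0.0107 kg/kg → 0.0107 × 18000 / 9.8 = 19.65 mm
Layer 830–250 hPa: Δp = 580 hPa = 58000 Pa, q̄ = 0.00284 kg/kg → 0.00284 × 58000 / 9.8 = 16.81 mm
PW = 19.65 + 16.81 = 36.46 ≈ 36.5 mm.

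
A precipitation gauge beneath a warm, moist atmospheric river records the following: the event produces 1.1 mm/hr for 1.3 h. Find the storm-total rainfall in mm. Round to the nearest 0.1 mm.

Total = Σ Rᵢ Δtᵢ = 1.1 × 1.3
      = 1.43 = 1.4 mm.

total ≈ 1.4 mm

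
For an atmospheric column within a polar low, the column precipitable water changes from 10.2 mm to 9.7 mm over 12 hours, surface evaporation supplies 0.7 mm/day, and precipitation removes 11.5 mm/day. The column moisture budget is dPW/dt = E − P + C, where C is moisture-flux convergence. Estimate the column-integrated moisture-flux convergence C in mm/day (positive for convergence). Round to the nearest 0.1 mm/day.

dPW/dt = (9.7 − 10.2) mm / (12/24 day) = -1.000 mm/day.
C = dPW/dt − E + P = (-1.000) − 0.7 + 11.5 = 9.8 mm/day.

C ≈ 9.8 mm/day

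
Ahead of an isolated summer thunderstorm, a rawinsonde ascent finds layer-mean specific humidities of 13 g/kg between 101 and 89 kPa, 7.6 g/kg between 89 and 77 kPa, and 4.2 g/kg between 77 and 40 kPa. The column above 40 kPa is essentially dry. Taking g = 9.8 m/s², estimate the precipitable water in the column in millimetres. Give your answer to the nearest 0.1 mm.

Precipitable water is the column-integrated vapour mass per unit area: PW = (1/g) Σ q̄ Δp, with q in kg/kg and Δp in Pa (1 kg/m² of water = 1 mm).
Layer 101–89 kPa: Δp = 120 hPa = 12000 Pa, q̄ = 0.013 kg/kg → 0.013 × 12000 / 9.8 = 15.92 mm
Layer 89–77 kPa: Δp = 120 hPa = 12000 Pa, q̄ = 0.0076 kg/kg → 0.0076 × 12000 / 9.8 = 9.31 mm
Layer 77–40 kPa: Δp = 370 hPa = 37000 Pa, q̄ = 0.0042 kg/kg → 0.0042 × 37000 / 9.8 = 15.86 mm
PW = 15.92 + 9.31 + 15.86 = 41.09 ≈ 41.1 mm.

PW ≈ 41.1 mm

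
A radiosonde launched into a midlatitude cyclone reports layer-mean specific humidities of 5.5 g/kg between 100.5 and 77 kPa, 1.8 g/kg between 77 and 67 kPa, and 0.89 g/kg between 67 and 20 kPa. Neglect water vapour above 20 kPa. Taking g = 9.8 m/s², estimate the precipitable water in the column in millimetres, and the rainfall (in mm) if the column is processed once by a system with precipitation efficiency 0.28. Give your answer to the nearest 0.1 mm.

Precipitable water is the column-integrated vapour mass per unit area: PW = (1/g) Σ q̄ Δp, with q in kg/kg and Δp in Pa (1 kg/m² of water = 1 mm).
Layer 100.5–77 kPa: Δp = 235 hPa = 23500 Pa, q̄ = 0.0055 kg/kg → 0.0055 × 23500 / 9.8 = 13.19 mm
Layer 77–67 kPa: Δp = 100 hPa = 10000 Pa, q̄ = 0.0018 kg/kg → 0.0018 × 10000 / 9.8 = 1.84 mm
Layer 67–20 kPa: Δp = 470 hPa = 47000 Pa, q̄ = 0.00089 kg/kg → 0.00089 × 47000 / 9.8 = 4.27 mm
PW = 13.19 + 1.84 + 4.27 = 19.30 ≈ 19.3 mm.
Rainfall = ε × PW = 0.28 × 19.3 = 5.4 mm.

PW ≈ 19.3 mm; rainfall ≈ 5.4 mm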